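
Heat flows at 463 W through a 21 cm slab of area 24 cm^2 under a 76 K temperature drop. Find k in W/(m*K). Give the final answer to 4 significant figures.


k = Q*L / (A*dT)
L = 0.21 m, A = 2.4e-03 m^2
k = 463 * 0.21 / (2.4e-03 * 76)
k = 533.1 W/(m*K)


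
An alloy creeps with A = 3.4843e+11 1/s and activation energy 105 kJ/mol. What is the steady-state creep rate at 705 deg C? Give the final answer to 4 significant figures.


rate = A * exp(-Q / (R*T))
T = 705 + 273.15 = 978.15 K
rate = 3.4843e+11 * exp(-105e3 / (8.314 * 978.15))
rate = 860500 1/s


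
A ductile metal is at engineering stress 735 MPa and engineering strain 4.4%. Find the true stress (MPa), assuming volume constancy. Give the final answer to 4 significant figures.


sigma_true = sigma_eng * (1 + epsilon_eng)
sigma_true = 735 * (1 + 0.044)
sigma_true = 767.3 MPa


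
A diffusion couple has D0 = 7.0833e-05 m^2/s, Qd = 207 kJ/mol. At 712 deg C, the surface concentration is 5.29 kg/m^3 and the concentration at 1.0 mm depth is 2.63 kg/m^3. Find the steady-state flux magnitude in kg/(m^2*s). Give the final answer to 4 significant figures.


Step 1: D = D0 * exp(-Qd/(R*T))
T = 712 + 273.15 = 985.15 K
D = 7.0833e-05 * exp(-207e3 / (8.314 * 985.15)) = 7.48655e-16 m^2/s
Step 2: J = D * (C1 - C2) / dx
J = 7.48655e-16 * (5.29 - 2.63) / 1e-03
J = 1.991e-12 kg/(m^2*s)


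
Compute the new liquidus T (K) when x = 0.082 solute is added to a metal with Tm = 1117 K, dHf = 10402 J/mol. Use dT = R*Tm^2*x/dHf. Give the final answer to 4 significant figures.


dT = R*Tm^2*x / dHf
dT = 8.314 * 1117^2 * 0.082 / 10402
dT = 81.7736 K
T_new = 1117 - 81.7736 = 1035 K


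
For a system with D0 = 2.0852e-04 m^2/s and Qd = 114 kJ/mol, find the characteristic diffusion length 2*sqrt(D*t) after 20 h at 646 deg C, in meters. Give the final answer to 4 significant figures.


Step 1: D = D0 * exp(-Qd/(R*T))
T = 919.15 K
D = 2.0852e-04 * exp(-114e3 / (8.314 * 919.15)) = 6.92428e-11 m^2/s
Step 2: L = 2*sqrt(D*t)
t = 20 h = 72000 s
L = 2*sqrt(6.92428e-11 * 72000) = 4.466e-03 m


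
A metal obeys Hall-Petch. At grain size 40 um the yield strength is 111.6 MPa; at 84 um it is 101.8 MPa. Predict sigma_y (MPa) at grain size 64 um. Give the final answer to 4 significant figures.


sigma_y = sigma0 + k / sqrt(d)
1/sqrt(d1) = 1/sqrt(4e-05) = 158.114;  1/sqrt(d2) = 109.109
k = (sigma1 - sigma2) / (1/sqrt(d1) - 1/sqrt(d2)) = (111.6 - 101.8) / (158.114 - 109.109) = 0.19998 MPa*m^0.5
sigma0 = sigma1 - k/sqrt(d1) = 111.6 - 0.19998*158.114 = 79.9804 MPa
sigma_y(d3) = 79.9804 + 0.19998 / sqrt(6.4e-05) = 105 MPa


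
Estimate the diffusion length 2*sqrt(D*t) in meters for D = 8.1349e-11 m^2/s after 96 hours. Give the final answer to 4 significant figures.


t = 96 hr = 345600 s
Diffusion length = 2*sqrt(D*t)
= 2*sqrt(8.1349e-11 * 345600)
= 0.0106 m


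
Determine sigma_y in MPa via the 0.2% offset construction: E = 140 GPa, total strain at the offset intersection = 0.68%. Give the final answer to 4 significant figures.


Offset strain = 0.002
Elastic strain at yield = total_strain - offset = 6.8e-03 - 0.002 = 4.8e-03
sigma_y = E * elastic_strain = 140000 * 4.8e-03
sigma_y = 672 MPa


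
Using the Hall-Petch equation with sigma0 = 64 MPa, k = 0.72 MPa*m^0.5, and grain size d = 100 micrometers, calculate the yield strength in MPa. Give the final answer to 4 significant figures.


sigma_y = sigma0 + k / sqrt(d)
d = 100 um = 1e-04 m
sigma_y = 64 + 0.72 / sqrt(1e-04)
sigma_y = 136 MPa


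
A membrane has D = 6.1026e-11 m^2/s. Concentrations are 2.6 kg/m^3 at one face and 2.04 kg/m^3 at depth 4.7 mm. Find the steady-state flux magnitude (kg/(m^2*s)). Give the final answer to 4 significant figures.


J = -D * (dC/dx) = D * (C1 - C2) / dx
J = 6.1026e-11 * (2.6 - 2.04) / 4.7e-03
J = 7.271e-09 kg/(m^2*s)


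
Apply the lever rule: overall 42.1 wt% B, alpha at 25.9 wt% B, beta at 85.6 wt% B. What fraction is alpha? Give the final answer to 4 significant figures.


f_alpha = (C_beta - C0) / (C_beta - C_alpha)
f_alpha = (85.6 - 42.1) / (85.6 - 25.9)
f_alpha = 0.7286


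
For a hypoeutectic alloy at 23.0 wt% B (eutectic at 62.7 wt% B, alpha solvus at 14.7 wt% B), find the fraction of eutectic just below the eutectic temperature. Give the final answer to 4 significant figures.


f_primary = (C_e - C0) / (C_e - C_alpha_max)
f_primary = (62.7 - 23.0) / (62.7 - 14.7)
f_primary = 0.827083
f_eutectic = 1 - 0.827083 = 0.1729


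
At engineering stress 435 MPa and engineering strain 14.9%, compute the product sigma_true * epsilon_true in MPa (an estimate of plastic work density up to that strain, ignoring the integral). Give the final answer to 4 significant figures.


sigma_true = sigma_eng * (1 + epsilon_eng)
sigma_true = 435 * (1 + 0.149) = 499.815 MPa
epsilon_true = ln(1 + epsilon_eng)
epsilon_true = ln(1 + 0.149) = 0.138892
sigma_true * epsilon_true = 499.815 * 0.138892 = 69.42 MPa


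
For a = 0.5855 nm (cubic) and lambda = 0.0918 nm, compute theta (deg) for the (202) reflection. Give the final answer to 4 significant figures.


d = a / sqrt(h^2+k^2+l^2)
d = 0.5855 / sqrt(8) = 0.207006 nm
lambda = 2*d*sin(theta)  =>  sin(theta) = lambda / (2*d)
sin(theta) = 0.0918 / (2 * 0.207006) = 0.221733
theta = 12.81 deg


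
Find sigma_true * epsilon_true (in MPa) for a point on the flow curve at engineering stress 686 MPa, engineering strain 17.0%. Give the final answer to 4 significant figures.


sigma_true = sigma_eng * (1 + epsilon_eng)
sigma_true = 686 * (1 + 0.17) = 802.62 MPa
epsilon_true = ln(1 + epsilon_eng)
epsilon_true = ln(1 + 0.17) = 0.157004
sigma_true * epsilon_true = 802.62 * 0.157004 = 126 MPa


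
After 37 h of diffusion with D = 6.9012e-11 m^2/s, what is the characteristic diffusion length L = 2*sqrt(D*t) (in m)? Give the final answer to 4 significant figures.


t = 37 hr = 133200 s
Diffusion length = 2*sqrt(D*t)
= 2*sqrt(6.9012e-11 * 133200)
= 6.064e-03 m


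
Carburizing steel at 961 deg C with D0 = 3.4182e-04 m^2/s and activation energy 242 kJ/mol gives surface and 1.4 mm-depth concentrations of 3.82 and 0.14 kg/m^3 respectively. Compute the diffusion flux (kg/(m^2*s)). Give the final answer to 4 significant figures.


Step 1: D = D0 * exp(-Qd/(R*T))
T = 961 + 273.15 = 1234.15 K
D = 3.4182e-04 * exp(-242e3 / (8.314 * 1234.15)) = 1.95401e-14 m^2/s
Step 2: J = D * (C1 - C2) / dx
J = 1.95401e-14 * (3.82 - 0.14) / 1.4e-03
J = 5.136e-11 kg/(m^2*s)


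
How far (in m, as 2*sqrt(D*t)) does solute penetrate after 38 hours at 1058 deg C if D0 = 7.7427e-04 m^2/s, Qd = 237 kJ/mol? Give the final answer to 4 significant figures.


Step 1: D = D0 * exp(-Qd/(R*T))
T = 1331.15 K
D = 7.7427e-04 * exp(-237e3 / (8.314 * 1331.15)) = 3.87811e-13 m^2/s
Step 2: L = 2*sqrt(D*t)
t = 38 h = 136800 s
L = 2*sqrt(3.87811e-13 * 136800) = 4.607e-04 m


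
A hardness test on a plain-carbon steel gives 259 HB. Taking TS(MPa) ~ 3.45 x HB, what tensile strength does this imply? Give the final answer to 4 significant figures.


TS (MPa) = 3.45 * HB
TS = 3.45 * 259
TS = 893.6 MPa


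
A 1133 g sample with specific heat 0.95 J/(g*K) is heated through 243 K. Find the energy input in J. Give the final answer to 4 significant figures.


Q = m * cp * dT
Q = 1133 * 0.95 * 243
Q = 261600 J


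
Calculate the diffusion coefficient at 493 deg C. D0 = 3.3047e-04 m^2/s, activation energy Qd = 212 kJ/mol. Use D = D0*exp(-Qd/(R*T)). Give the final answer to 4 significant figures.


D = D0 * exp(-Qd / (R*T))
T = 766.15 K
D = 3.3047e-04 * exp(-212e3 / (8.314 * 766.15))
D = 1.161e-18 m^2/s


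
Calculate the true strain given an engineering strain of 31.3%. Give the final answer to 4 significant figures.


epsilon_true = ln(1 + epsilon_eng)
epsilon_true = ln(1 + 0.313)
epsilon_true = 0.2723


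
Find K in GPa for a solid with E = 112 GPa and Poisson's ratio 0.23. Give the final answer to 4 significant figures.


K = E / (3*(1-2*nu))
K = 112 / (3*(1-2*0.23))
K = 69.14 GPa


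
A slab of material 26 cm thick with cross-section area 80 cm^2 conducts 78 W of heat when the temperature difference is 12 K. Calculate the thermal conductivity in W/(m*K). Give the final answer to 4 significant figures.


k = Q*L / (A*dT)
L = 0.26 m, A = 8e-03 m^2
k = 78 * 0.26 / (8e-03 * 12)
k = 211.3 W/(m*K)


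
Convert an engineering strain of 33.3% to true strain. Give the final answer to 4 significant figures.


epsilon_true = ln(1 + epsilon_eng)
epsilon_true = ln(1 + 0.333)
epsilon_true = 0.2874


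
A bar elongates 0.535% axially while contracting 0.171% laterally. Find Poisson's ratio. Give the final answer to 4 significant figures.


nu = -epsilon_lat / epsilon_axial
Lateral strain is contraction (negative), so using magnitudes:
nu = 0.171 / 0.535
nu = 0.3196


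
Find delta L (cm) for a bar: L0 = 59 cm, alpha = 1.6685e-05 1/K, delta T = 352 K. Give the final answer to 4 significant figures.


dL = L0 * alpha * dT
dL = 59 * 1.6685e-05 * 352
dL = 0.3465 cm


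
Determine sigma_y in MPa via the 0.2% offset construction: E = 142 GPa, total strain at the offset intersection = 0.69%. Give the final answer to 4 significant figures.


Offset strain = 0.002
Elastic strain at yield = total_strain - offset = 6.9e-03 - 0.002 = 4.9e-03
sigma_y = E * elastic_strain = 142000 * 4.9e-03
sigma_y = 695.8 MPa


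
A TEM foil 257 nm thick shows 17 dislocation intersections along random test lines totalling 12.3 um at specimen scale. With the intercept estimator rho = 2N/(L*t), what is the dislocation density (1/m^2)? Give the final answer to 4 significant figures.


rho = 2N / (L * t)
L = 12.3 um = 1.23e-05 m, t = 257 nm = 2.57e-07 m
rho = 2 * 17 / (1.23e-05 * 2.57e-07)
rho = 1.076e+13 1/m^2


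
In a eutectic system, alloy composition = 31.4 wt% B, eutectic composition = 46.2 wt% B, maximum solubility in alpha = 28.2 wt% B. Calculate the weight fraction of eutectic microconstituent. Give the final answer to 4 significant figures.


f_primary = (C_e - C0) / (C_e - C_alpha_max)
f_primary = (46.2 - 31.4) / (46.2 - 28.2)
f_primary = 0.822222
f_eutectic = 1 - 0.822222 = 0.1778


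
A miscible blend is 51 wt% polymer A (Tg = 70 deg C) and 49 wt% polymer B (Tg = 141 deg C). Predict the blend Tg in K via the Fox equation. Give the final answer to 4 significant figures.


1/Tg = w1/Tg1 + w2/Tg2 (in Kelvin)
Tg1 = 343.15 K, Tg2 = 414.15 K
1/Tg = 0.51/343.15 + 0.49/414.15
Tg = 374.6 K


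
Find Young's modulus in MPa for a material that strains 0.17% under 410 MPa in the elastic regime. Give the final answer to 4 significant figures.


E = sigma / epsilon
epsilon = 0.17% = 1.7e-03
E = 410 / 1.7e-03
E = 241200 MPa


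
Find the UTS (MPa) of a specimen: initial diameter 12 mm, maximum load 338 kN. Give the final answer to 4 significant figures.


A0 = pi*(d/2)^2 = pi*(12/2)^2 = 113.097 mm^2
UTS = F_max / A0 = 338*1000 / 113.097
UTS = 2989 MPa


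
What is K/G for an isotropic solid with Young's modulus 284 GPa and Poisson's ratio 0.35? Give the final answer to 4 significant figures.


G = E / (2*(1+nu))
G = 284 / (2*(1+0.35)) = 105.185 GPa
K = E / (3*(1-2*nu))
K = 284 / (3*(1-2*0.35)) = 315.556 GPa
K/G = 315.556 / 105.185 = 3


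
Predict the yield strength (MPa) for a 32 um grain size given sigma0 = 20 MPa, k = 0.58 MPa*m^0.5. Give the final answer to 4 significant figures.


sigma_y = sigma0 + k / sqrt(d)
d = 32 um = 3.2e-05 m
sigma_y = 20 + 0.58 / sqrt(3.2e-05)
sigma_y = 122.5 MPa


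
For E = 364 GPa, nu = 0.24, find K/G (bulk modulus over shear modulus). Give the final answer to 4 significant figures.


G = E / (2*(1+nu))
G = 364 / (2*(1+0.24)) = 146.774 GPa
K = E / (3*(1-2*nu))
K = 364 / (3*(1-2*0.24)) = 233.333 GPa
K/G = 233.333 / 146.774 = 1.59


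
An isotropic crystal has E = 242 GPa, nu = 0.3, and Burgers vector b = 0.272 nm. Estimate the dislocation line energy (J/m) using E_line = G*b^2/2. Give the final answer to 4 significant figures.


Step 1: G = E / (2*(1+nu))
G = 242 / (2*(1+0.3)) = 93.0769 GPa = 9.30769e+10 Pa
Step 2: E_line = G*b^2/2
b = 0.272 nm = 2.72e-10 m
E_line = 0.5 * 9.30769e+10 * (2.72e-10)^2 = 3.443e-09 J/m


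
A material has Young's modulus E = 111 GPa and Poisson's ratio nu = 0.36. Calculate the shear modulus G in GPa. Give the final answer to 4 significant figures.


G = E / (2*(1+nu))
G = 111 / (2*(1+0.36))
G = 40.81 GPa


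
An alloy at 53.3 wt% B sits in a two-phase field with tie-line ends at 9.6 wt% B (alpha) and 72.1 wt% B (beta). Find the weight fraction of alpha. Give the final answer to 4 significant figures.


f_alpha = (C_beta - C0) / (C_beta - C_alpha)
f_alpha = (72.1 - 53.3) / (72.1 - 9.6)
f_alpha = 0.3008


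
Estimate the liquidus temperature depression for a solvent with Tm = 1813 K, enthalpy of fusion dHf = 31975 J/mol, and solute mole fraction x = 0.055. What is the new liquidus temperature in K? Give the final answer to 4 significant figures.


dT = R*Tm^2*x / dHf
dT = 8.314 * 1813^2 * 0.055 / 31975
dT = 47.0065 K
T_new = 1813 - 47.0065 = 1766 K


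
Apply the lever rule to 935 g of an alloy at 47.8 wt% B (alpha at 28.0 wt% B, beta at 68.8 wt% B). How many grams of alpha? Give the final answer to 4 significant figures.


f_alpha = (C_beta - C0) / (C_beta - C_alpha)
f_alpha = (68.8 - 47.8) / (68.8 - 28.0) = 0.514706
m_alpha = f_alpha * m_total = 0.514706 * 935 = 481.3 g


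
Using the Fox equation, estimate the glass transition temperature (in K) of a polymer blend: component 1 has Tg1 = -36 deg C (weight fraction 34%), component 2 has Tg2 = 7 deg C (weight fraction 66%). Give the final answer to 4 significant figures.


1/Tg = w1/Tg1 + w2/Tg2 (in Kelvin)
Tg1 = 237.15 K, Tg2 = 280.15 K
1/Tg = 0.34/237.15 + 0.66/280.15
Tg = 263.9 K


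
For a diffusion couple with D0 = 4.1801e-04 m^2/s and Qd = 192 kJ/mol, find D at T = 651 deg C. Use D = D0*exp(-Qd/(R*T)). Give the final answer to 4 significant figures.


D = D0 * exp(-Qd / (R*T))
T = 924.15 K
D = 4.1801e-04 * exp(-192e3 / (8.314 * 924.15))
D = 5.87e-15 m^2/s


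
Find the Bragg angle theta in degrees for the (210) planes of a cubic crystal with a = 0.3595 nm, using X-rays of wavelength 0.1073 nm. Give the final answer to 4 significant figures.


d = a / sqrt(h^2+k^2+l^2)
d = 0.3595 / sqrt(5) = 0.160773 nm
lambda = 2*d*sin(theta)  =>  sin(theta) = lambda / (2*d)
sin(theta) = 0.1073 / (2 * 0.160773) = 0.3337
theta = 19.49 deg


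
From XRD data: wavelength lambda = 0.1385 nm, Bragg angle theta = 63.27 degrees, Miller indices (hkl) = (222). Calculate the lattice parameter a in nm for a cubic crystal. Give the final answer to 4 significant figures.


d = lambda / (2*sin(theta))
d = 0.1385 / (2*sin(63.27 deg))
d = 0.0775358 nm
a = d * sqrt(h^2+k^2+l^2) = 0.0775358 * sqrt(12)
a = 0.2686 nm


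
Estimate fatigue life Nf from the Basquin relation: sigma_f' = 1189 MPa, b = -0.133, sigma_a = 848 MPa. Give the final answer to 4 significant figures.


sigma_a = sigma_f' * (2*Nf)^b
2*Nf = (sigma_a / sigma_f')^(1/b)
2*Nf = (848 / 1189)^(1/-0.133)
2*Nf = 12.6956
Nf = 6.348 cycles


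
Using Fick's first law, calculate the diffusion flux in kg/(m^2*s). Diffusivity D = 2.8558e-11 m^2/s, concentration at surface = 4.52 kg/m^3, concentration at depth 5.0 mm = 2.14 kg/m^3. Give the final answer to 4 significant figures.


J = -D * (dC/dx) = D * (C1 - C2) / dx
J = 2.8558e-11 * (4.52 - 2.14) / 5e-03
J = 1.359e-08 kg/(m^2*s)


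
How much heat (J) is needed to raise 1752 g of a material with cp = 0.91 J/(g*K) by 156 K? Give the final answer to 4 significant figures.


Q = m * cp * dT
Q = 1752 * 0.91 * 156
Q = 248700 J


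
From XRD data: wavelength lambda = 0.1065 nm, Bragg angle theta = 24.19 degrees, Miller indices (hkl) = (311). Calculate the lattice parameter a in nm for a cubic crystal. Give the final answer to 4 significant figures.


d = lambda / (2*sin(theta))
d = 0.1065 / (2*sin(24.19 deg))
d = 0.129953 nm
a = d * sqrt(h^2+k^2+l^2) = 0.129953 * sqrt(11)
a = 0.431 nm


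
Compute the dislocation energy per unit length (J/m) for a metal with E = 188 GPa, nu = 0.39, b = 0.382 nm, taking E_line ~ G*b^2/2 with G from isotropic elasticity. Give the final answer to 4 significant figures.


Step 1: G = E / (2*(1+nu))
G = 188 / (2*(1+0.39)) = 67.6259 GPa = 6.76259e+10 Pa
Step 2: E_line = G*b^2/2
b = 0.382 nm = 3.82e-10 m
E_line = 0.5 * 6.76259e+10 * (3.82e-10)^2 = 4.934e-09 J/m


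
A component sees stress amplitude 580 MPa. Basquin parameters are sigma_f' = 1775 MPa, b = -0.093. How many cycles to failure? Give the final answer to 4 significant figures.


sigma_a = sigma_f' * (2*Nf)^b
2*Nf = (sigma_a / sigma_f')^(1/b)
2*Nf = (580 / 1775)^(1/-0.093)
2*Nf = 167239
Nf = 83620 cycles


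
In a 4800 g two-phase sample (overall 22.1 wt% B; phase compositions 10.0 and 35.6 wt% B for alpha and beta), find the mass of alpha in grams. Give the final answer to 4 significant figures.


f_alpha = (C_beta - C0) / (C_beta - C_alpha)
f_alpha = (35.6 - 22.1) / (35.6 - 10.0) = 0.527344
m_alpha = f_alpha * m_total = 0.527344 * 4800 = 2531 g


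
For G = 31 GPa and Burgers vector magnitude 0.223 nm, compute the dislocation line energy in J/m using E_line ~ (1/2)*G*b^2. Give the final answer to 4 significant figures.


E = G*b^2/2
b = 0.223 nm = 2.23e-10 m
G = 31 GPa = 3.1e+10 Pa
E = 0.5 * 3.1e+10 * (2.23e-10)^2
E = 7.708e-10 J/m


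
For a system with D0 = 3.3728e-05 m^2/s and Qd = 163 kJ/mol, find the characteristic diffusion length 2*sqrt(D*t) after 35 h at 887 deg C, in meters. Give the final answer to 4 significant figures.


Step 1: D = D0 * exp(-Qd/(R*T))
T = 1160.15 K
D = 3.3728e-05 * exp(-163e3 / (8.314 * 1160.15)) = 1.54457e-12 m^2/s
Step 2: L = 2*sqrt(D*t)
t = 35 h = 126000 s
L = 2*sqrt(1.54457e-12 * 126000) = 8.823e-04 m


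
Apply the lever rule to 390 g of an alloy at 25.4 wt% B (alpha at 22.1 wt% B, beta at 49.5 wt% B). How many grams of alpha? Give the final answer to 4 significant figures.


f_alpha = (C_beta - C0) / (C_beta - C_alpha)
f_alpha = (49.5 - 25.4) / (49.5 - 22.1) = 0.879562
m_alpha = f_alpha * m_total = 0.879562 * 390 = 343 g


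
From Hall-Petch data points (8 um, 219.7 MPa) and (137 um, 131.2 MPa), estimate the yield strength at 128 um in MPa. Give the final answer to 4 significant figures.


sigma_y = sigma0 + k / sqrt(d)
1/sqrt(d1) = 1/sqrt(8e-06) = 353.553;  1/sqrt(d2) = 85.4358
k = (sigma1 - sigma2) / (1/sqrt(d1) - 1/sqrt(d2)) = (219.7 - 131.2) / (353.553 - 85.4358) = 0.330079 MPa*m^0.5
sigma0 = sigma1 - k/sqrt(d1) = 219.7 - 0.330079*353.553 = 102.999 MPa
sigma_y(d3) = 102.999 + 0.330079 / sqrt(1.28e-04) = 132.2 MPa


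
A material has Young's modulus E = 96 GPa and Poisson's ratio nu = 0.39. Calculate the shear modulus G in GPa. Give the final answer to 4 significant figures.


G = E / (2*(1+nu))
G = 96 / (2*(1+0.39))
G = 34.53 GPa


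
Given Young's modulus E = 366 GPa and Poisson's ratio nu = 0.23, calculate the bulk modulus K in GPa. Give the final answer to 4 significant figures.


K = E / (3*(1-2*nu))
K = 366 / (3*(1-2*0.23))
K = 225.9 GPa


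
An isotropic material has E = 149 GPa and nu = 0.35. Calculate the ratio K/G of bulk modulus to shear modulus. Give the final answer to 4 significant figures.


G = E / (2*(1+nu))
G = 149 / (2*(1+0.35)) = 55.1852 GPa
K = E / (3*(1-2*nu))
K = 149 / (3*(1-2*0.35)) = 165.556 GPa
K/G = 165.556 / 55.1852 = 3


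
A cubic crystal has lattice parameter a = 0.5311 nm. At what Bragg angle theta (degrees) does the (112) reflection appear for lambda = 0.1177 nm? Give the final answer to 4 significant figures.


d = a / sqrt(h^2+k^2+l^2)
d = 0.5311 / sqrt(6) = 0.216821 nm
lambda = 2*d*sin(theta)  =>  sin(theta) = lambda / (2*d)
sin(theta) = 0.1177 / (2 * 0.216821) = 0.271422
theta = 15.75 deg


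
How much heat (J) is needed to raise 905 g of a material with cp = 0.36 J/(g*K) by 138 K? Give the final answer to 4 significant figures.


Q = m * cp * dT
Q = 905 * 0.36 * 138
Q = 44960 J


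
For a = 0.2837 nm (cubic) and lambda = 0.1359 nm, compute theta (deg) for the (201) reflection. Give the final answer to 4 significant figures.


d = a / sqrt(h^2+k^2+l^2)
d = 0.2837 / sqrt(5) = 0.126874 nm
lambda = 2*d*sin(theta)  =>  sin(theta) = lambda / (2*d)
sin(theta) = 0.1359 / (2 * 0.126874) = 0.535569
theta = 32.38 deg


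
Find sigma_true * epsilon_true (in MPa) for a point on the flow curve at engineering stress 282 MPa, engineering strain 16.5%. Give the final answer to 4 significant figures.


sigma_true = sigma_eng * (1 + epsilon_eng)
sigma_true = 282 * (1 + 0.165) = 328.53 MPa
epsilon_true = ln(1 + epsilon_eng)
epsilon_true = ln(1 + 0.165) = 0.152721
sigma_true * epsilon_true = 328.53 * 0.152721 = 50.17 MPa


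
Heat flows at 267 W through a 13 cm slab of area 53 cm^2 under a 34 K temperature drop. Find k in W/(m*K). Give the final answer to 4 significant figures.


k = Q*L / (A*dT)
L = 0.13 m, A = 5.3e-03 m^2
k = 267 * 0.13 / (5.3e-03 * 34)
k = 192.6 W/(m*K)


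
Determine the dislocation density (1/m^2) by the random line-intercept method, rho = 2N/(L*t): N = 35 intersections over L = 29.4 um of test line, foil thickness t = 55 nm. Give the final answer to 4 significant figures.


rho = 2N / (L * t)
L = 29.4 um = 2.94e-05 m, t = 55 nm = 5.5e-08 m
rho = 2 * 35 / (2.94e-05 * 5.5e-08)
rho = 4.329e+13 1/m^2


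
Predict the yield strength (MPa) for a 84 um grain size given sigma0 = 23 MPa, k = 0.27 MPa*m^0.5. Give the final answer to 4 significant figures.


sigma_y = sigma0 + k / sqrt(d)
d = 84 um = 8.4e-05 m
sigma_y = 23 + 0.27 / sqrt(8.4e-05)
sigma_y = 52.46 MPa


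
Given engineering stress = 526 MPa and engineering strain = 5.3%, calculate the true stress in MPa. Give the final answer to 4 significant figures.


sigma_true = sigma_eng * (1 + epsilon_eng)
sigma_true = 526 * (1 + 0.053)
sigma_true = 553.9 MPa


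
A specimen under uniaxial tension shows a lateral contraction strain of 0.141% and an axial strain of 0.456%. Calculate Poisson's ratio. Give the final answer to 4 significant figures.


nu = -epsilon_lat / epsilon_axial
Lateral strain is contraction (negative), so using magnitudes:
nu = 0.141 / 0.456
nu = 0.3092


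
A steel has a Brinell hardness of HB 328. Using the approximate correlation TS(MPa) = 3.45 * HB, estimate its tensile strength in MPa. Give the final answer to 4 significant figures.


TS (MPa) = 3.45 * HB
TS = 3.45 * 328
TS = 1132 MPa


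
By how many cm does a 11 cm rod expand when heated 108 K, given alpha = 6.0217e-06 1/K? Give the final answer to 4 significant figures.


dL = L0 * alpha * dT
dL = 11 * 6.0217e-06 * 108
dL = 7.154e-03 cm


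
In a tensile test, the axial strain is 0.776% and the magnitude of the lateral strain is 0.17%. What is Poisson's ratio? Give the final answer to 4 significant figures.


nu = -epsilon_lat / epsilon_axial
Lateral strain is contraction (negative), so using magnitudes:
nu = 0.17 / 0.776
nu = 0.2191


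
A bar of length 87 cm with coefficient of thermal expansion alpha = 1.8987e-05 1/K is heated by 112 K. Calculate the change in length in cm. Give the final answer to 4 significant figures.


dL = L0 * alpha * dT
dL = 87 * 1.8987e-05 * 112
dL = 0.185 cm


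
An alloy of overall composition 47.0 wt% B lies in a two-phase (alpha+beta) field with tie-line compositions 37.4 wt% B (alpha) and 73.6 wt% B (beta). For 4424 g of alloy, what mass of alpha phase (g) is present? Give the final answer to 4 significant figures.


f_alpha = (C_beta - C0) / (C_beta - C_alpha)
f_alpha = (73.6 - 47.0) / (73.6 - 37.4) = 0.734807
m_alpha = f_alpha * m_total = 0.734807 * 4424 = 3251 g


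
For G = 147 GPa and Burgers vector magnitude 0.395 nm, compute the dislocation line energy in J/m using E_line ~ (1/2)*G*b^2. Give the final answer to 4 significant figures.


E = G*b^2/2
b = 0.395 nm = 3.95e-10 m
G = 147 GPa = 1.47e+11 Pa
E = 0.5 * 1.47e+11 * (3.95e-10)^2
E = 1.147e-08 J/m


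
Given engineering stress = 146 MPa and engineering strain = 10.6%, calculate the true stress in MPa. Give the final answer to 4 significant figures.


sigma_true = sigma_eng * (1 + epsilon_eng)
sigma_true = 146 * (1 + 0.106)
sigma_true = 161.5 MPa


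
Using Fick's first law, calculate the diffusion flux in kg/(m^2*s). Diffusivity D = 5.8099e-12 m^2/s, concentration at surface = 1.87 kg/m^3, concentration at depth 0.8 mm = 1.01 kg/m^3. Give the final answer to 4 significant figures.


J = -D * (dC/dx) = D * (C1 - C2) / dx
J = 5.8099e-12 * (1.87 - 1.01) / 8e-04
J = 6.246e-09 kg/(m^2*s)


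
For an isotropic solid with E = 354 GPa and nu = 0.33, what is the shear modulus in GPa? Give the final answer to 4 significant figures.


G = E / (2*(1+nu))
G = 354 / (2*(1+0.33))
G = 133.1 GPa


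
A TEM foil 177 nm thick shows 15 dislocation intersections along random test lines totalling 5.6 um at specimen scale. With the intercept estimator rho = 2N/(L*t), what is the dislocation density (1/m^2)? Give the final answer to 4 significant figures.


rho = 2N / (L * t)
L = 5.6 um = 5.6e-06 m, t = 177 nm = 1.77e-07 m
rho = 2 * 15 / (5.6e-06 * 1.77e-07)
rho = 3.027e+13 1/m^2


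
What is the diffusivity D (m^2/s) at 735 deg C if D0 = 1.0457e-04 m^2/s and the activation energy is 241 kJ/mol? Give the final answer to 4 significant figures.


D = D0 * exp(-Qd / (R*T))
T = 1008.15 K
D = 1.0457e-04 * exp(-241e3 / (8.314 * 1008.15))
D = 3.405e-17 m^2/s


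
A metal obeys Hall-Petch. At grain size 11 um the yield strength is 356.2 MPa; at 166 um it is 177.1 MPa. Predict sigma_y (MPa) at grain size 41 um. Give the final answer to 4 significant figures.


sigma_y = sigma0 + k / sqrt(d)
1/sqrt(d1) = 1/sqrt(1.1e-05) = 301.511;  1/sqrt(d2) = 77.6151
k = (sigma1 - sigma2) / (1/sqrt(d1) - 1/sqrt(d2)) = (356.2 - 177.1) / (301.511 - 77.6151) = 0.799924 MPa*m^0.5
sigma0 = sigma1 - k/sqrt(d1) = 356.2 - 0.799924*301.511 = 115.014 MPa
sigma_y(d3) = 115.014 + 0.799924 / sqrt(4.1e-05) = 239.9 MPa


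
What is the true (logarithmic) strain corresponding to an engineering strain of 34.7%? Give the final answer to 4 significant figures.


epsilon_true = ln(1 + epsilon_eng)
epsilon_true = ln(1 + 0.347)
epsilon_true = 0.2979


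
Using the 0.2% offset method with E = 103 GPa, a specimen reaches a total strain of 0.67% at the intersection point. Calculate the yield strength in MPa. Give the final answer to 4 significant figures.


Offset strain = 0.002
Elastic strain at yield = total_strain - offset = 6.7e-03 - 0.002 = 4.7e-03
sigma_y = E * elastic_strain = 103000 * 4.7e-03
sigma_y = 484.1 MPa


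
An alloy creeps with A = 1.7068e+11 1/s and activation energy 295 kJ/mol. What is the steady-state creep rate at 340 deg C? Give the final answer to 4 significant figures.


rate = A * exp(-Q / (R*T))
T = 340 + 273.15 = 613.15 K
rate = 1.7068e+11 * exp(-295e3 / (8.314 * 613.15))
rate = 1.259e-14 1/s


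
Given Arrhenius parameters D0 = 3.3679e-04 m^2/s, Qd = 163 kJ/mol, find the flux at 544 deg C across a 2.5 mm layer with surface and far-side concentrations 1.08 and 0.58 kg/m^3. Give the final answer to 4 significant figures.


Step 1: D = D0 * exp(-Qd/(R*T))
T = 544 + 273.15 = 817.15 K
D = 3.3679e-04 * exp(-163e3 / (8.314 * 817.15)) = 1.28098e-14 m^2/s
Step 2: J = D * (C1 - C2) / dx
J = 1.28098e-14 * (1.08 - 0.58) / 2.5e-03
J = 2.562e-12 kg/(m^2*s)


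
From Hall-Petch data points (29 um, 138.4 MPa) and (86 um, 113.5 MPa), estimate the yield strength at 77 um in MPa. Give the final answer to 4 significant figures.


sigma_y = sigma0 + k / sqrt(d)
1/sqrt(d1) = 1/sqrt(2.9e-05) = 185.695;  1/sqrt(d2) = 107.833
k = (sigma1 - sigma2) / (1/sqrt(d1) - 1/sqrt(d2)) = (138.4 - 113.5) / (185.695 - 107.833) = 0.319794 MPa*m^0.5
sigma0 = sigma1 - k/sqrt(d1) = 138.4 - 0.319794*185.695 = 79.0157 MPa
sigma_y(d3) = 79.0157 + 0.319794 / sqrt(7.7e-05) = 115.5 MPa


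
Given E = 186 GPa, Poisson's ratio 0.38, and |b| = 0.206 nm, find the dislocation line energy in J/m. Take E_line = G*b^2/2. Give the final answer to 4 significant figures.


Step 1: G = E / (2*(1+nu))
G = 186 / (2*(1+0.38)) = 67.3913 GPa = 6.73913e+10 Pa
Step 2: E_line = G*b^2/2
b = 0.206 nm = 2.06e-10 m
E_line = 0.5 * 6.73913e+10 * (2.06e-10)^2 = 1.43e-09 J/m


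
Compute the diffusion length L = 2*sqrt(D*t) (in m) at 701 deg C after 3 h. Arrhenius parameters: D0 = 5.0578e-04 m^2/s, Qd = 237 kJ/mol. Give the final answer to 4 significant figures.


Step 1: D = D0 * exp(-Qd/(R*T))
T = 974.15 K
D = 5.0578e-04 * exp(-237e3 / (8.314 * 974.15)) = 9.89437e-17 m^2/s
Step 2: L = 2*sqrt(D*t)
t = 3 h = 10800 s
L = 2*sqrt(9.89437e-17 * 10800) = 2.067e-06 m


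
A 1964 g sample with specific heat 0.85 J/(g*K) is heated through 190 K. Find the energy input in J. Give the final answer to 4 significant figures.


Q = m * cp * dT
Q = 1964 * 0.85 * 190
Q = 317200 J


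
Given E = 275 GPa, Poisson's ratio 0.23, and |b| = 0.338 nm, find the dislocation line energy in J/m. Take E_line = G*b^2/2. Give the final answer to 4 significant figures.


Step 1: G = E / (2*(1+nu))
G = 275 / (2*(1+0.23)) = 111.789 GPa = 1.11789e+11 Pa
Step 2: E_line = G*b^2/2
b = 0.338 nm = 3.38e-10 m
E_line = 0.5 * 1.11789e+11 * (3.38e-10)^2 = 6.386e-09 J/m


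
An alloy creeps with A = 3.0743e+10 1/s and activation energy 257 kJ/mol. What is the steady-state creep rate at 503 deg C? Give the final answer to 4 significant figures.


rate = A * exp(-Q / (R*T))
T = 503 + 273.15 = 776.15 K
rate = 3.0743e+10 * exp(-257e3 / (8.314 * 776.15))
rate = 1.553e-07 1/s


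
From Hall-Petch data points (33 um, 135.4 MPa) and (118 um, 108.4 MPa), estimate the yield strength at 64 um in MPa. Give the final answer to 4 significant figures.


sigma_y = sigma0 + k / sqrt(d)
1/sqrt(d1) = 1/sqrt(3.3e-05) = 174.078;  1/sqrt(d2) = 92.0575
k = (sigma1 - sigma2) / (1/sqrt(d1) - 1/sqrt(d2)) = (135.4 - 108.4) / (174.078 - 92.0575) = 0.329187 MPa*m^0.5
sigma0 = sigma1 - k/sqrt(d1) = 135.4 - 0.329187*174.078 = 78.0959 MPa
sigma_y(d3) = 78.0959 + 0.329187 / sqrt(6.4e-05) = 119.2 MPa


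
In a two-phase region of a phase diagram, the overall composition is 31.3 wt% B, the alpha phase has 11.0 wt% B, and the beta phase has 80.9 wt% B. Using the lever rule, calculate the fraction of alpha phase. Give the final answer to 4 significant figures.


f_alpha = (C_beta - C0) / (C_beta - C_alpha)
f_alpha = (80.9 - 31.3) / (80.9 - 11.0)
f_alpha = 0.7096


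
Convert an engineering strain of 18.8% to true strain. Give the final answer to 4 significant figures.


epsilon_true = ln(1 + epsilon_eng)
epsilon_true = ln(1 + 0.188)
epsilon_true = 0.1723


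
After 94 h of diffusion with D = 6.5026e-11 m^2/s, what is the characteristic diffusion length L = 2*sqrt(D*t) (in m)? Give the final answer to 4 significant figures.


t = 94 hr = 338400 s
Diffusion length = 2*sqrt(D*t)
= 2*sqrt(6.5026e-11 * 338400)
= 9.382e-03 m


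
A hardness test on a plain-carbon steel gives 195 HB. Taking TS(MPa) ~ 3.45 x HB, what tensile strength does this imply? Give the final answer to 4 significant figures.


TS (MPa) = 3.45 * HB
TS = 3.45 * 195
TS = 672.8 MPa


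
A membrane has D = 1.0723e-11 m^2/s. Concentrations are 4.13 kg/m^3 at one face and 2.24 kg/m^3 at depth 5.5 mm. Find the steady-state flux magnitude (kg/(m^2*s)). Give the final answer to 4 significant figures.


J = -D * (dC/dx) = D * (C1 - C2) / dx
J = 1.0723e-11 * (4.13 - 2.24) / 5.5e-03
J = 3.685e-09 kg/(m^2*s)


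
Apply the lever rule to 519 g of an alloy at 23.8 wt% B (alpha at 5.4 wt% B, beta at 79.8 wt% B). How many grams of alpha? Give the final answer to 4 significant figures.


f_alpha = (C_beta - C0) / (C_beta - C_alpha)
f_alpha = (79.8 - 23.8) / (79.8 - 5.4) = 0.752688
m_alpha = f_alpha * m_total = 0.752688 * 519 = 390.6 g


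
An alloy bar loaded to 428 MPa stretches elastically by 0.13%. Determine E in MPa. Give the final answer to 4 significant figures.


E = sigma / epsilon
epsilon = 0.13% = 1.3e-03
E = 428 / 1.3e-03
E = 329200 MPa


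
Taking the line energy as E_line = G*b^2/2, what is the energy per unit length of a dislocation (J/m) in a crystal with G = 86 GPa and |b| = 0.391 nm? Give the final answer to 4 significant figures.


E = G*b^2/2
b = 0.391 nm = 3.91e-10 m
G = 86 GPa = 8.6e+10 Pa
E = 0.5 * 8.6e+10 * (3.91e-10)^2
E = 6.574e-09 J/m


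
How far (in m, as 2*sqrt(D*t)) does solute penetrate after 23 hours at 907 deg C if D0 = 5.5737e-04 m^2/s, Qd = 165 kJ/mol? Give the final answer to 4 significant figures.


Step 1: D = D0 * exp(-Qd/(R*T))
T = 1180.15 K
D = 5.5737e-04 * exp(-165e3 / (8.314 * 1180.15)) = 2.77212e-11 m^2/s
Step 2: L = 2*sqrt(D*t)
t = 23 h = 82800 s
L = 2*sqrt(2.77212e-11 * 82800) = 3.03e-03 m


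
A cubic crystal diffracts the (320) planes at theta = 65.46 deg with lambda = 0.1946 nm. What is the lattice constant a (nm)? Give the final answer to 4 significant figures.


d = lambda / (2*sin(theta))
d = 0.1946 / (2*sin(65.46 deg))
d = 0.106962 nm
a = d * sqrt(h^2+k^2+l^2) = 0.106962 * sqrt(13)
a = 0.3857 nm


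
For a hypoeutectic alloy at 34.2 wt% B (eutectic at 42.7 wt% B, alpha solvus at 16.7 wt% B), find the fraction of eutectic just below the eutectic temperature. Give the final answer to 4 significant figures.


f_primary = (C_e - C0) / (C_e - C_alpha_max)
f_primary = (42.7 - 34.2) / (42.7 - 16.7)
f_primary = 0.326923
f_eutectic = 1 - 0.326923 = 0.6731


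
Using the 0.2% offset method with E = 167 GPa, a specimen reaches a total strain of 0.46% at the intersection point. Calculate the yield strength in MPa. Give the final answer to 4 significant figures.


Offset strain = 0.002
Elastic strain at yield = total_strain - offset = 4.6e-03 - 0.002 = 2.6e-03
sigma_y = E * elastic_strain = 167000 * 2.6e-03
sigma_y = 434.2 MPa


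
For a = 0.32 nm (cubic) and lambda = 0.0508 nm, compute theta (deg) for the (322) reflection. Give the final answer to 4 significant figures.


d = a / sqrt(h^2+k^2+l^2)
d = 0.32 / sqrt(17) = 0.0776114 nm
lambda = 2*d*sin(theta)  =>  sin(theta) = lambda / (2*d)
sin(theta) = 0.0508 / (2 * 0.0776114) = 0.327272
theta = 19.1 deg


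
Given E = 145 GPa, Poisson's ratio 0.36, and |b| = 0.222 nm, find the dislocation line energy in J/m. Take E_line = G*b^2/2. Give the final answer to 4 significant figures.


Step 1: G = E / (2*(1+nu))
G = 145 / (2*(1+0.36)) = 53.3088 GPa = 5.33088e+10 Pa
Step 2: E_line = G*b^2/2
b = 0.222 nm = 2.22e-10 m
E_line = 0.5 * 5.33088e+10 * (2.22e-10)^2 = 1.314e-09 J/m


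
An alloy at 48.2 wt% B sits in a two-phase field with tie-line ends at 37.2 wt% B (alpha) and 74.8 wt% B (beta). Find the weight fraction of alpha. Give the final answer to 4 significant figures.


f_alpha = (C_beta - C0) / (C_beta - C_alpha)
f_alpha = (74.8 - 48.2) / (74.8 - 37.2)
f_alpha = 0.7074


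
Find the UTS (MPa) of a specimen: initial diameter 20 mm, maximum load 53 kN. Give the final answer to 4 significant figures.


A0 = pi*(d/2)^2 = pi*(20/2)^2 = 314.159 mm^2
UTS = F_max / A0 = 53*1000 / 314.159
UTS = 168.7 MPa


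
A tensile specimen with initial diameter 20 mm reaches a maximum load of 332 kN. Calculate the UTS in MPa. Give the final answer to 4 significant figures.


A0 = pi*(d/2)^2 = pi*(20/2)^2 = 314.159 mm^2
UTS = F_max / A0 = 332*1000 / 314.159
UTS = 1057 MPa


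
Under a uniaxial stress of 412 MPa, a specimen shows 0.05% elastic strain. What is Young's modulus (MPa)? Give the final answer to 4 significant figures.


E = sigma / epsilon
epsilon = 0.05% = 5e-04
E = 412 / 5e-04
E = 824000 MPa


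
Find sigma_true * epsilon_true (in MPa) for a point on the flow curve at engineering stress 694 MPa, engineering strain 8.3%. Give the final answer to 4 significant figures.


sigma_true = sigma_eng * (1 + epsilon_eng)
sigma_true = 694 * (1 + 0.083) = 751.602 MPa
epsilon_true = ln(1 + epsilon_eng)
epsilon_true = ln(1 + 0.083) = 0.079735
sigma_true * epsilon_true = 751.602 * 0.079735 = 59.93 MPa


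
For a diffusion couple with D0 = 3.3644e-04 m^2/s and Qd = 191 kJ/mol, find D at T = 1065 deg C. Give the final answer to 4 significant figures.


D = D0 * exp(-Qd / (R*T))
T = 1338.15 K
D = 3.3644e-04 * exp(-191e3 / (8.314 * 1338.15))
D = 1.177e-11 m^2/s


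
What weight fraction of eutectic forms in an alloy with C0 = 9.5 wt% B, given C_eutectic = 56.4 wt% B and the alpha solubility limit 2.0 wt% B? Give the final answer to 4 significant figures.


f_primary = (C_e - C0) / (C_e - C_alpha_max)
f_primary = (56.4 - 9.5) / (56.4 - 2.0)
f_primary = 0.862132
f_eutectic = 1 - 0.862132 = 0.1379


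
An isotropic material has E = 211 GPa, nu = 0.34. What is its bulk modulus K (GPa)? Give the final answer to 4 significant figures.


K = E / (3*(1-2*nu))
K = 211 / (3*(1-2*0.34))
K = 219.8 GPa


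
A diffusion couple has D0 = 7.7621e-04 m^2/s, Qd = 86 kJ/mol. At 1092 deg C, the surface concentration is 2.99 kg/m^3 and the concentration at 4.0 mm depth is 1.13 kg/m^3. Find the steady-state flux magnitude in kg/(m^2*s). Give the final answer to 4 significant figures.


Step 1: D = D0 * exp(-Qd/(R*T))
T = 1092 + 273.15 = 1365.15 K
D = 7.7621e-04 * exp(-86e3 / (8.314 * 1365.15)) = 3.97419e-07 m^2/s
Step 2: J = D * (C1 - C2) / dx
J = 3.97419e-07 * (2.99 - 1.13) / 4e-03
J = 1.848e-04 kg/(m^2*s)


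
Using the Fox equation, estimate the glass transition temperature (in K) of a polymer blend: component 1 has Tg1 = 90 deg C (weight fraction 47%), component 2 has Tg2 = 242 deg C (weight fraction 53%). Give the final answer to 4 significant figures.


1/Tg = w1/Tg1 + w2/Tg2 (in Kelvin)
Tg1 = 363.15 K, Tg2 = 515.15 K
1/Tg = 0.47/363.15 + 0.53/515.15
Tg = 430.5 K


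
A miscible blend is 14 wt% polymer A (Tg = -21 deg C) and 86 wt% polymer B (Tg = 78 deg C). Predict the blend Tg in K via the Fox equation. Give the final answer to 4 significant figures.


1/Tg = w1/Tg1 + w2/Tg2 (in Kelvin)
Tg1 = 252.15 K, Tg2 = 351.15 K
1/Tg = 0.14/252.15 + 0.86/351.15
Tg = 332.9 K


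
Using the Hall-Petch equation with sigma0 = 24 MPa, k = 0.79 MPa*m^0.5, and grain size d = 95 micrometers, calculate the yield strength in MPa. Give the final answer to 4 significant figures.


sigma_y = sigma0 + k / sqrt(d)
d = 95 um = 9.5e-05 m
sigma_y = 24 + 0.79 / sqrt(9.5e-05)
sigma_y = 105.1 MPa


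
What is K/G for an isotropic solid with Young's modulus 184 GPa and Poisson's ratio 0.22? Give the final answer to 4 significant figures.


G = E / (2*(1+nu))
G = 184 / (2*(1+0.22)) = 75.4098 GPa
K = E / (3*(1-2*nu))
K = 184 / (3*(1-2*0.22)) = 109.524 GPa
K/G = 109.524 / 75.4098 = 1.452


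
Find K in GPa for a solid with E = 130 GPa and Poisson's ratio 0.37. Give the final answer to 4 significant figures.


K = E / (3*(1-2*nu))
K = 130 / (3*(1-2*0.37))
K = 166.7 GPa


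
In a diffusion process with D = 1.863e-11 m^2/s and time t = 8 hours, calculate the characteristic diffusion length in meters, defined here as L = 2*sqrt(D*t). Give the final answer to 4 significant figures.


t = 8 hr = 28800 s
Diffusion length = 2*sqrt(D*t)
= 2*sqrt(1.863e-11 * 28800)
= 1.465e-03 m


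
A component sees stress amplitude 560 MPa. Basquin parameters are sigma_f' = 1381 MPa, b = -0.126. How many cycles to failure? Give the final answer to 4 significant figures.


sigma_a = sigma_f' * (2*Nf)^b
2*Nf = (sigma_a / sigma_f')^(1/b)
2*Nf = (560 / 1381)^(1/-0.126)
2*Nf = 1291.68
Nf = 645.8 cycles


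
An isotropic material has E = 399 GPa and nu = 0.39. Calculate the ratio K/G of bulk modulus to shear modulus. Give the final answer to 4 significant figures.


G = E / (2*(1+nu))
G = 399 / (2*(1+0.39)) = 143.525 GPa
K = E / (3*(1-2*nu))
K = 399 / (3*(1-2*0.39)) = 604.545 GPa
K/G = 604.545 / 143.525 = 4.212


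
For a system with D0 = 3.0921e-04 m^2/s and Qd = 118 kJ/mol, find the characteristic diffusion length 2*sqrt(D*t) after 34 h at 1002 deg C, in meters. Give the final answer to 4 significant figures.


Step 1: D = D0 * exp(-Qd/(R*T))
T = 1275.15 K
D = 3.0921e-04 * exp(-118e3 / (8.314 * 1275.15)) = 4.53297e-09 m^2/s
Step 2: L = 2*sqrt(D*t)
t = 34 h = 122400 s
L = 2*sqrt(4.53297e-09 * 122400) = 0.04711 m
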